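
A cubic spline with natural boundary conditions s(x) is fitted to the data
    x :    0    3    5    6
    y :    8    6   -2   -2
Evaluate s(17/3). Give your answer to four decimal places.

Let M_i = s''(x_i). Step sizes h_i = 3, 2, 1; slopes of the chords Δ_i = (y_(i+1) - y_i)/h_i = -2/3, -4, 0.
  3·M_0 + 10·M_1 + 2·M_2 = 6(Δ_1 - Δ_0) = -20
  2·M_1 + 6·M_2 + 1·M_3 = 6(Δ_2 - Δ_1) = 24
Natural end conditions: M_0 = M_3 = 0.
Forward elimination and back-substitution give M_0 = 0, M_1 = -3, M_2 = 5, M_3 = 0.
On [5, 6], s(x) = -2 - 5/3·(x - 5) + 5/2·(x - 5)² - 5/6·(x - 5)³.
With (x - 5) = 2/3: s(17/3) = -182/81.

-2.2469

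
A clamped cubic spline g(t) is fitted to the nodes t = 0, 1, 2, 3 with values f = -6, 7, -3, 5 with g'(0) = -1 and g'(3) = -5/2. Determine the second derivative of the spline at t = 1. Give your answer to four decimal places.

-68.4000

Write M_i for g''(x_i). With h_i = 1, 1, 1 and divided differences Δ_i = 13, -10, 8, the continuity of g' gives the tridiagonal system
  1·M_0 + 4·M_1 + 1·M_2 = 6(Δ_1 - Δ_0) = -138
  1·M_1 + 4·M_2 + 1·M_3 = 6(Δ_2 - Δ_1) = 108
Clamped end conditions give two more equations: 2h_0·M_0 + h_0·M_1 = 6(Δ_0 - g'(0)) = 84 and h_2·M_2 + 2h_2·M_3 = 6(g'(3) - Δ_2) = -63.
Forward elimination and back-substitution give M_0 = 381/5, M_1 = -342/5, M_2 = 297/5, M_3 = -306/5.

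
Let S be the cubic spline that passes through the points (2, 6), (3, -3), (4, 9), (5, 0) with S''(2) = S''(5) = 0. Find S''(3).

Put m_i = S'' at the i-th knot. Here h = (1, 1, 1) and Δ = (-9, 12, -9), so the interior equations h_(i-1)·m_(i-1) + 2(h_(i-1)+h_i)·m_i + h_i·m_(i+1) = 6(Δ_i − Δ_(i-1)) read
  1·m_0 + 4·m_1 + 1·m_2 = 6(Δ_1 - Δ_0) = 126
  1·m_1 + 4·m_2 + 1·m_3 = 6(Δ_2 - Δ_1) = -126
Natural end conditions: m_0 = m_3 = 0.
Forward elimination and back-substitution give m_0 = 0, m_1 = 42, m_2 = -42, m_3 = 0.

42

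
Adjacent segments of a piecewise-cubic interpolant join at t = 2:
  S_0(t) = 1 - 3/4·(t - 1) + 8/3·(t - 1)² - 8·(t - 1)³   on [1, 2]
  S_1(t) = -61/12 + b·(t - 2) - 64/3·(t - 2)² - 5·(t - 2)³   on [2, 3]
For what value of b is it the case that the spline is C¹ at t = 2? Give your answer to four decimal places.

S_0'(t) = -3/4 + 16/3·(t - 1) - 24·(t - 1)², so S_0'(2) = -233/12. On the right, S_1'(2) = b, so b = -233/12.

-19.4167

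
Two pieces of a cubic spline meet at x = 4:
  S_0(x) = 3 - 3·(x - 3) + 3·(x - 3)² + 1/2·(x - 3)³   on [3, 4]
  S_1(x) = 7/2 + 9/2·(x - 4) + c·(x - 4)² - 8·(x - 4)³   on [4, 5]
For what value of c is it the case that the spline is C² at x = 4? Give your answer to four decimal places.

S_0''(x) = 6 + 3·(x - 3), so S_0''(4) = 9. On the right, S_1''(4) = 2c, so c = 9/2.

4.5000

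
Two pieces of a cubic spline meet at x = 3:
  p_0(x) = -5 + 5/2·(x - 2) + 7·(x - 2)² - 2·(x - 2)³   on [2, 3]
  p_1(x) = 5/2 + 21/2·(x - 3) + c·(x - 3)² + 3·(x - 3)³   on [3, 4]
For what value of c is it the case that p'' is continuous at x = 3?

p_0''(x) = 14 - 12·(x - 2), so p_0''(3) = 2. On the right, p_1''(3) = 2c, so c = 1.

1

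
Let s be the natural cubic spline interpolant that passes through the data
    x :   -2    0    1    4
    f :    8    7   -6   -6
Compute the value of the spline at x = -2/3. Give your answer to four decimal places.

Write σ_i for s''(x_i). With h_i = 2, 1, 3 and divided differences Δ_i = -1/2, -13, 0, the continuity of s' gives the tridiagonal system
  2·σ_0 + 6·σ_1 + 1·σ_2 = 6(Δ_1 - Δ_0) = -75
  1·σ_1 + 8·σ_2 + 3·σ_3 = 6(Δ_2 - Δ_1) = 78
Natural end conditions: σ_0 = σ_3 = 0.
Solving: σ_0 = 0, σ_1 = -678/47, σ_2 = 543/47, σ_3 = 0.
On [-2, 0], s(x) = 8 + 405/94·(x + 2) + 0·(x + 2)² - 113/94·(x + 2)³.
With (x + 2) = 4/3: s(-2/3) = 13826/1269.

10.8952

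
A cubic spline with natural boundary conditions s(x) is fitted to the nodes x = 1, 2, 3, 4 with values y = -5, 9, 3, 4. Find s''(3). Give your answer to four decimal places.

Write M_i for s''(x_i). With h_i = 1, 1, 1 and divided differences Δ_i = 14, -6, 1, the continuity of s' gives the tridiagonal system
  1·M_0 + 4·M_1 + 1·M_2 = 6(Δ_1 - Δ_0) = -120
  1·M_1 + 4·M_2 + 1·M_3 = 6(Δ_2 - Δ_1) = 42
Natural end conditions: M_0 = M_3 = 0.
Forward elimination and back-substitution give M_0 = 0, M_1 = -174/5, M_2 = 96/5, M_3 = 0.

19.2000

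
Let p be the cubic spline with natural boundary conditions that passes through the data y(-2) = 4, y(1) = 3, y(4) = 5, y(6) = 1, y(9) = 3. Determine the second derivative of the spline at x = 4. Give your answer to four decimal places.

-2.3390

Write m_i for p''(x_i). With h_i = 3, 3, 2, 3 and divided differences Δ_i = -1/3, 2/3, -2, 2/3, the continuity of p' gives the tridiagonal system
  3·m_0 + 12·m_1 + 3·m_2 = 6(Δ_1 - Δ_0) = 6
  3·m_1 + 10·m_2 + 2·m_3 = 6(Δ_2 - Δ_1) = -16
  2·m_2 + 10·m_3 + 3·m_4 = 6(Δ_3 - Δ_2) = 16
Natural end conditions: m_0 = m_4 = 0.
Forward elimination and back-substitution give m_0 = 0, m_1 = 64/59, m_2 = -138/59, m_3 = 122/59, m_4 = 0.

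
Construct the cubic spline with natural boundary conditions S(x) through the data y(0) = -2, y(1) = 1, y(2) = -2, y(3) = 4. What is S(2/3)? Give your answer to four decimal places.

0.8148

With M_i denoting the second derivative at x_i, h_i = 1, 1, 1, and Δ_i = (y_(i+1) − y_i)/h_i = 3, -3, 6:
  1·M_0 + 4·M_1 + 1·M_2 = 6(Δ_1 - Δ_0) = -36
  1·M_1 + 4·M_2 + 1·M_3 = 6(Δ_2 - Δ_1) = 54
Natural end conditions: M_0 = M_3 = 0.
Solving the tridiagonal system: M_0 = 0, M_1 = -66/5, M_2 = 84/5, M_3 = 0.
On [0, 1], S(x) = -2 + 26/5·x + 0·x² - 11/5·x³.
With x = 2/3: S(2/3) = 22/27.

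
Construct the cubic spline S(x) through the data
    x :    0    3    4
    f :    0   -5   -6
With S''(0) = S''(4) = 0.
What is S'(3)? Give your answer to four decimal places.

-1.1667

Write M_i for S''(x_i). With h_i = 3, 1 and divided differences Δ_i = -5/3, -1, the continuity of S' gives the tridiagonal system
  3·M_0 + 8·M_1 + 1·M_2 = 6(Δ_1 - Δ_0) = 4
Natural end conditions: M_0 = M_2 = 0.
Solving the tridiagonal system: M_0 = 0, M_1 = 1/2, M_2 = 0.
On [3, 4], S'(x) = b_1 + 2c_1·(x - 3) + 3d_1·(x - 3)² with b_1 = Δ_1 - h_1(2M_1 + M_2)/6 = -7/6, c_1 = M_1/2 = 1/4, d_1 = (M_2 - M_1)/(6h_1) = -1/12. So S'(3) = -7/6.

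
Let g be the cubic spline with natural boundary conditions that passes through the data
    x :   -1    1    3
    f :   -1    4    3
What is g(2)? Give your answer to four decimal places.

With M_i denoting the second derivative at x_i, h_i = 2, 2, and Δ_i = (y_(i+1) − y_i)/h_i = 5/2, -1/2:
  2·M_0 + 8·M_1 + 2·M_2 = 6(Δ_1 - Δ_0) = -18
Natural end conditions: M_0 = M_2 = 0.
Solving: M_0 = 0, M_1 = -9/4, M_2 = 0.
On [1, 3], g(x) = 4 + 1·(x - 1) - 9/8·(x - 1)² + 3/16·(x - 1)³.
With (x - 1) = 1: g(2) = 65/16.

4.0625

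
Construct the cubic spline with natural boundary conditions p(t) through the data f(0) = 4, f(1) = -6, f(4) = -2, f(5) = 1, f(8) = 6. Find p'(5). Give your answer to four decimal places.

2.3981

Write M_i for p''(x_i). With h_i = 1, 3, 1, 3 and divided differences Δ_i = -10, 4/3, 3, 5/3, the continuity of p' gives the tridiagonal system
  1·M_0 + 8·M_1 + 3·M_2 = 6(Δ_1 - Δ_0) = 68
  3·M_1 + 8·M_2 + 1·M_3 = 6(Δ_2 - Δ_1) = 10
  1·M_2 + 8·M_3 + 3·M_4 = 6(Δ_3 - Δ_2) = -8
Natural end conditions: M_0 = M_4 = 0.
Forward elimination and back-substitution give M_0 = 0, M_1 = 335/36, M_2 = -58/27, M_3 = -79/108, M_4 = 0.
On [5, 8], p'(t) = b_3 + 2c_3·(t - 5) + 3d_3·(t - 5)² with b_3 = Δ_3 - h_3(2M_3 + M_4)/6 = 259/108, c_3 = M_3/2 = -79/216, d_3 = (M_4 - M_3)/(6h_3) = 79/1944. So p'(5) = 259/108.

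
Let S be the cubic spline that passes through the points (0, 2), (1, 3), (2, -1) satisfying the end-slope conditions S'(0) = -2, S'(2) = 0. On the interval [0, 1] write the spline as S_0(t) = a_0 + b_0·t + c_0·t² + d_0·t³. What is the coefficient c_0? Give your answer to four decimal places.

8.7500

With σ_i denoting the second derivative at x_i, h_i = 1, 1, and Δ_i = (y_(i+1) − y_i)/h_i = 1, -4:
  1·σ_0 + 4·σ_1 + 1·σ_2 = 6(Δ_1 - Δ_0) = -30
Clamped end conditions give two more equations: 2h_0·σ_0 + h_0·σ_1 = 6(Δ_0 - S'(0)) = 18 and h_1·σ_1 + 2h_1·σ_2 = 6(S'(2) - Δ_1) = 24.
Forward elimination and back-substitution give σ_0 = 35/2, σ_1 = -17, σ_2 = 41/2.
On [0, 1], with S_0(t) = a_0 + b_0·t + c_0·t² + d_0·t³: c_0 = σ_0/2 = 35/4, d_0 = (σ_1 - σ_0)/(6h_0) = -23/4, b_0 = Δ_0 - h_0(2σ_0 + σ_1)/6 = -2.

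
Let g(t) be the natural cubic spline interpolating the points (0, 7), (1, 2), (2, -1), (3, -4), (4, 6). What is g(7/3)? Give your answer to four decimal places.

-2.6455

With M_i denoting the second derivative at x_i, h_i = 1, 1, 1, 1, and Δ_i = (y_(i+1) − y_i)/h_i = -5, -3, -3, 10:
  1·M_0 + 4·M_1 + 1·M_2 = 6(Δ_1 - Δ_0) = 12
  1·M_1 + 4·M_2 + 1·M_3 = 6(Δ_2 - Δ_1) = 0
  1·M_2 + 4·M_3 + 1·M_4 = 6(Δ_3 - Δ_2) = 78
Natural end conditions: M_0 = M_4 = 0.
Solving the tridiagonal system: M_0 = 0, M_1 = 129/28, M_2 = -45/7, M_3 = 591/28, M_4 = 0.
On [2, 3], g(t) = -1 - 35/8·(t - 2) - 45/14·(t - 2)² + 257/56·(t - 2)³.
With (t - 2) = 1/3: g(7/3) = -500/189.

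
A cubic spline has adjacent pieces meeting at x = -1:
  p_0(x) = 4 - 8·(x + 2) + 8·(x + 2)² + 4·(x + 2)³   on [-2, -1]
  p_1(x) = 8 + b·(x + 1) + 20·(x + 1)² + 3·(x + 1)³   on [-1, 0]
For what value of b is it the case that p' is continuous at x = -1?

p_0'(x) = -8 + 16·(x + 2) + 12·(x + 2)², so p_0'(-1) = 20. On the right, p_1'(-1) = b, so b = 20.

20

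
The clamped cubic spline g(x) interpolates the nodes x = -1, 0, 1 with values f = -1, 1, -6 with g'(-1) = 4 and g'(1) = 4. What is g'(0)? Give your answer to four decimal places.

Let σ_i = g''(x_i). Step sizes h_i = 1, 1; slopes of the chords Δ_i = (y_(i+1) - y_i)/h_i = 2, -7.
  1·σ_0 + 4·σ_1 + 1·σ_2 = 6(Δ_1 - Δ_0) = -54
Clamped end conditions give two more equations: 2h_0·σ_0 + h_0·σ_1 = 6(Δ_0 - g'(-1)) = -12 and h_1·σ_1 + 2h_1·σ_2 = 6(g'(1) - Δ_1) = 66.
Solving: σ_0 = 15/2, σ_1 = -27, σ_2 = 93/2.
On [0, 1], g'(x) = b_1 + 2c_1·x + 3d_1·x² with b_1 = Δ_1 - h_1(2σ_1 + σ_2)/6 = -23/4, c_1 = σ_1/2 = -27/2, d_1 = (σ_2 - σ_1)/(6h_1) = 49/4. So g'(0) = -23/4.

-5.7500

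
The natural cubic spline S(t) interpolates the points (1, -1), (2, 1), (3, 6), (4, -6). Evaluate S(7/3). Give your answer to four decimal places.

3.3531

Put m_i = S'' at the i-th knot. Here h = (1, 1, 1) and Δ = (2, 5, -12), so the interior equations h_(i-1)·m_(i-1) + 2(h_(i-1)+h_i)·m_i + h_i·m_(i+1) = 6(Δ_i − Δ_(i-1)) read
  1·m_0 + 4·m_1 + 1·m_2 = 6(Δ_1 - Δ_0) = 18
  1·m_1 + 4·m_2 + 1·m_3 = 6(Δ_2 - Δ_1) = -102
Natural end conditions: m_0 = m_3 = 0.
Solving: m_0 = 0, m_1 = 58/5, m_2 = -142/5, m_3 = 0.
On [2, 3], S(t) = 1 + 88/15·(t - 2) + 29/5·(t - 2)² - 20/3·(t - 2)³.
With (t - 2) = 1/3: S(7/3) = 1358/405.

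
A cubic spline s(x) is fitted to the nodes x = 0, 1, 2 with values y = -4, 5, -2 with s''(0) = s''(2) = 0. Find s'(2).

-11

With M_i denoting the second derivative at x_i, h_i = 1, 1, and Δ_i = (y_(i+1) − y_i)/h_i = 9, -7:
  1·M_0 + 4·M_1 + 1·M_2 = 6(Δ_1 - Δ_0) = -96
Natural end conditions: M_0 = M_2 = 0.
Hence M_0 = 0, M_1 = -24, M_2 = 0.
On [1, 2], s'(x) = b_1 + 2c_1·(x - 1) + 3d_1·(x - 1)² with b_1 = Δ_1 - h_1(2M_1 + M_2)/6 = 1, c_1 = M_1/2 = -12, d_1 = (M_2 - M_1)/(6h_1) = 4. So s'(2) = -11.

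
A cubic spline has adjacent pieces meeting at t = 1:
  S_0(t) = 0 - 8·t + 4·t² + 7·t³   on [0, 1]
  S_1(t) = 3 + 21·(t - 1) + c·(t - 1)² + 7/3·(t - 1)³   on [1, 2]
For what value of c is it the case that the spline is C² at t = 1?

S_0''(t) = 8 + 42·t, so S_0''(1) = 50. On the right, S_1''(1) = 2c, so c = 25.

25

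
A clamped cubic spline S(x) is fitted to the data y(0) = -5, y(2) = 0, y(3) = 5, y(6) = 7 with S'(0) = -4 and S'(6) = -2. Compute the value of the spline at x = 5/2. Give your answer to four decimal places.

2.6920

Write m_i for S''(x_i). With h_i = 2, 1, 3 and divided differences Δ_i = 5/2, 5, 2/3, the continuity of S' gives the tridiagonal system
  2·m_0 + 6·m_1 + 1·m_2 = 6(Δ_1 - Δ_0) = 15
  1·m_1 + 8·m_2 + 3·m_3 = 6(Δ_2 - Δ_1) = -26
Clamped end conditions give two more equations: 2h_0·m_0 + h_0·m_1 = 6(Δ_0 - S'(0)) = 39 and h_2·m_2 + 2h_2·m_3 = 6(S'(6) - Δ_2) = -16.
Solving: m_0 = 139/14, m_1 = -5/14, m_2 = -19/7, m_3 = -55/42.
On [2, 3], S(x) = 0 + 39/7·(x - 2) - 5/28·(x - 2)² - 11/28·(x - 2)³.
With (x - 2) = 1/2: S(5/2) = 603/224.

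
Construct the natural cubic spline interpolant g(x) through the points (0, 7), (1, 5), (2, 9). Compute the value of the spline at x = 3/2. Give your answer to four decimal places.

6.4375

With M_i denoting the second derivative at x_i, h_i = 1, 1, and Δ_i = (y_(i+1) − y_i)/h_i = -2, 4:
  1·M_0 + 4·M_1 + 1·M_2 = 6(Δ_1 - Δ_0) = 36
Natural end conditions: M_0 = M_2 = 0.
Hence M_0 = 0, M_1 = 9, M_2 = 0.
On [1, 2], g(x) = 5 + 1·(x - 1) + 9/2·(x - 1)² - 3/2·(x - 1)³.
With (x - 1) = 1/2: g(3/2) = 103/16.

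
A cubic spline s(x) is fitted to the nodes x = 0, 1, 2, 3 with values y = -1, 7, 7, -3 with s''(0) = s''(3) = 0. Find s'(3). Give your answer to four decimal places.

Write M_i for s''(x_i). With h_i = 1, 1, 1 and divided differences Δ_i = 8, 0, -10, the continuity of s' gives the tridiagonal system
  1·M_0 + 4·M_1 + 1·M_2 = 6(Δ_1 - Δ_0) = -48
  1·M_1 + 4·M_2 + 1·M_3 = 6(Δ_2 - Δ_1) = -60
Natural end conditions: M_0 = M_3 = 0.
Hence M_0 = 0, M_1 = -44/5, M_2 = -64/5, M_3 = 0.
On [2, 3], s'(x) = b_2 + 2c_2·(x - 2) + 3d_2·(x - 2)² with b_2 = Δ_2 - h_2(2M_2 + M_3)/6 = -86/15, c_2 = M_2/2 = -32/5, d_2 = (M_3 - M_2)/(6h_2) = 32/15. So s'(3) = -182/15.

-12.1333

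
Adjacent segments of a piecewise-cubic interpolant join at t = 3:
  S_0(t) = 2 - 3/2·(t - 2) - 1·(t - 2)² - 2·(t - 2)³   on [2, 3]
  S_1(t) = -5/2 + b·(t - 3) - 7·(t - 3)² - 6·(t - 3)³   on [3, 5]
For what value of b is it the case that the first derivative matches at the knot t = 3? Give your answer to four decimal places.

S_0'(t) = -3/2 - 2·(t - 2) - 6·(t - 2)², so S_0'(3) = -19/2. On the right, S_1'(3) = b, so b = -19/2.

-9.5000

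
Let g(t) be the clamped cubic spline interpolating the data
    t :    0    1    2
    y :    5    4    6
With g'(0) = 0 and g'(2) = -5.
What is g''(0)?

-10

With m_i denoting the second derivative at x_i, h_i = 1, 1, and Δ_i = (y_(i+1) − y_i)/h_i = -1, 2:
  1·m_0 + 4·m_1 + 1·m_2 = 6(Δ_1 - Δ_0) = 18
Clamped end conditions give two more equations: 2h_0·m_0 + h_0·m_1 = 6(Δ_0 - g'(0)) = -6 and h_1·m_1 + 2h_1·m_2 = 6(g'(2) - Δ_1) = -42.
Solving: m_0 = -10, m_1 = 14, m_2 = -28.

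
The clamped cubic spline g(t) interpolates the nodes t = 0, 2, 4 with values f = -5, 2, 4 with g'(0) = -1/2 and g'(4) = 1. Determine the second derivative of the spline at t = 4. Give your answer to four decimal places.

2.2500

Write σ_i for g''(x_i). With h_i = 2, 2 and divided differences Δ_i = 7/2, 1, the continuity of g' gives the tridiagonal system
  2·σ_0 + 8·σ_1 + 2·σ_2 = 6(Δ_1 - Δ_0) = -15
Clamped end conditions give two more equations: 2h_0·σ_0 + h_0·σ_1 = 6(Δ_0 - g'(0)) = 24 and h_1·σ_1 + 2h_1·σ_2 = 6(g'(4) - Δ_1) = 0.
Hence σ_0 = 33/4, σ_1 = -9/2, σ_2 = 9/4.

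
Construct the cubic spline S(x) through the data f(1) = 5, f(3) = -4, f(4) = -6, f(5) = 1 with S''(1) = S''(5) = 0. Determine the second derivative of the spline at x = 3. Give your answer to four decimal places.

0.2609

Write σ_i for S''(x_i). With h_i = 2, 1, 1 and divided differences Δ_i = -9/2, -2, 7, the continuity of S' gives the tridiagonal system
  2·σ_0 + 6·σ_1 + 1·σ_2 = 6(Δ_1 - Δ_0) = 15
  1·σ_1 + 4·σ_2 + 1·σ_3 = 6(Δ_2 - Δ_1) = 54
Natural end conditions: σ_0 = σ_3 = 0.
Hence σ_0 = 0, σ_1 = 6/23, σ_2 = 309/23, σ_3 = 0.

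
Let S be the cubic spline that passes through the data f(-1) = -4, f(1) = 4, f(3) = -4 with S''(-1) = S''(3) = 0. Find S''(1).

Let σ_i = S''(x_i). Step sizes h_i = 2, 2; slopes of the chords Δ_i = (y_(i+1) - y_i)/h_i = 4, -4.
  2·σ_0 + 8·σ_1 + 2·σ_2 = 6(Δ_1 - Δ_0) = -48
Natural end conditions: σ_0 = σ_2 = 0.
Forward elimination and back-substitution give σ_0 = 0, σ_1 = -6, σ_2 = 0.

-6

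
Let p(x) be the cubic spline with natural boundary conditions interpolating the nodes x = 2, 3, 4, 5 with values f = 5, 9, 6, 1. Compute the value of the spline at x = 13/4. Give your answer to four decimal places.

8.8344

Put m_i = p'' at the i-th knot. Here h = (1, 1, 1) and Δ = (4, -3, -5), so the interior equations h_(i-1)·m_(i-1) + 2(h_(i-1)+h_i)·m_i + h_i·m_(i+1) = 6(Δ_i − Δ_(i-1)) read
  1·m_0 + 4·m_1 + 1·m_2 = 6(Δ_1 - Δ_0) = -42
  1·m_1 + 4·m_2 + 1·m_3 = 6(Δ_2 - Δ_1) = -12
Natural end conditions: m_0 = m_3 = 0.
Hence m_0 = 0, m_1 = -52/5, m_2 = -2/5, m_3 = 0.
On [3, 4], p(x) = 9 + 8/15·(x - 3) - 26/5·(x - 3)² + 5/3·(x - 3)³.
With (x - 3) = 1/4: p(13/4) = 2827/320.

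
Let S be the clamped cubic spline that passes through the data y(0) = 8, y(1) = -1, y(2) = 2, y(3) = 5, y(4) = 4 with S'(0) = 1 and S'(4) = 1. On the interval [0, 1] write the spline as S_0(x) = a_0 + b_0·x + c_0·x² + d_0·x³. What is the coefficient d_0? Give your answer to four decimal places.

12.7143

With M_i denoting the second derivative at x_i, h_i = 1, 1, 1, 1, and Δ_i = (y_(i+1) − y_i)/h_i = -9, 3, 3, -1:
  1·M_0 + 4·M_1 + 1·M_2 = 6(Δ_1 - Δ_0) = 72
  1·M_1 + 4·M_2 + 1·M_3 = 6(Δ_2 - Δ_1) = 0
  1·M_2 + 4·M_3 + 1·M_4 = 6(Δ_3 - Δ_2) = -24
Clamped end conditions give two more equations: 2h_0·M_0 + h_0·M_1 = 6(Δ_0 - S'(0)) = -60 and h_3·M_3 + 2h_3·M_4 = 6(S'(4) - Δ_3) = 12.
Solving: M_0 = -318/7, M_1 = 216/7, M_2 = -6, M_3 = -48/7, M_4 = 66/7.
On [0, 1], with S_0(x) = a_0 + b_0·x + c_0·x² + d_0·x³: c_0 = M_0/2 = -159/7, d_0 = (M_1 - M_0)/(6h_0) = 89/7, b_0 = Δ_0 - h_0(2M_0 + M_1)/6 = 1.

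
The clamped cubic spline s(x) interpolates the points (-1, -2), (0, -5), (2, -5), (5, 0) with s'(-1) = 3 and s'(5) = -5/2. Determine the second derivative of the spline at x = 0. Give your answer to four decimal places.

6.1053

Let m_i = s''(x_i). Step sizes h_i = 1, 2, 3; slopes of the chords Δ_i = (y_(i+1) - y_i)/h_i = -3, 0, 5/3.
  1·m_0 + 6·m_1 + 2·m_2 = 6(Δ_1 - Δ_0) = 18
  2·m_1 + 10·m_2 + 3·m_3 = 6(Δ_2 - Δ_1) = 10
Clamped end conditions give two more equations: 2h_0·m_0 + h_0·m_1 = 6(Δ_0 - s'(-1)) = -36 and h_2·m_2 + 2h_2·m_3 = 6(s'(5) - Δ_2) = -25.
Forward elimination and back-substitution give m_0 = -400/19, m_1 = 116/19, m_2 = 23/19, m_3 = -272/57.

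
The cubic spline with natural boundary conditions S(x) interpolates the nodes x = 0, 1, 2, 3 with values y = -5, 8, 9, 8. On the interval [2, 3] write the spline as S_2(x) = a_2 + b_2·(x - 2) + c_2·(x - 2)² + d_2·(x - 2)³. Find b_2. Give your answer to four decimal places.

-1.5333

Put M_i = S'' at the i-th knot. Here h = (1, 1, 1) and Δ = (13, 1, -1), so the interior equations h_(i-1)·M_(i-1) + 2(h_(i-1)+h_i)·M_i + h_i·M_(i+1) = 6(Δ_i − Δ_(i-1)) read
  1·M_0 + 4·M_1 + 1·M_2 = 6(Δ_1 - Δ_0) = -72
  1·M_1 + 4·M_2 + 1·M_3 = 6(Δ_2 - Δ_1) = -12
Natural end conditions: M_0 = M_3 = 0.
Forward elimination and back-substitution give M_0 = 0, M_1 = -92/5, M_2 = 8/5, M_3 = 0.
On [2, 3], with S_2(x) = a_2 + b_2·(x - 2) + c_2·(x - 2)² + d_2·(x - 2)³: c_2 = M_2/2 = 4/5, d_2 = (M_3 - M_2)/(6h_2) = -4/15, b_2 = Δ_2 - h_2(2M_2 + M_3)/6 = -23/15.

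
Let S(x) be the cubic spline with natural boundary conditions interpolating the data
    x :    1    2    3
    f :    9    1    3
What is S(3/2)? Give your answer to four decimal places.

Write σ_i for S''(x_i). With h_i = 1, 1 and divided differences Δ_i = -8, 2, the continuity of S' gives the tridiagonal system
  1·σ_0 + 4·σ_1 + 1·σ_2 = 6(Δ_1 - Δ_0) = 60
Natural end conditions: σ_0 = σ_2 = 0.
Solving the tridiagonal system: σ_0 = 0, σ_1 = 15, σ_2 = 0.
On [1, 2], S(x) = 9 - 21/2·(x - 1) + 0·(x - 1)² + 5/2·(x - 1)³.
With (x - 1) = 1/2: S(3/2) = 65/16.

4.0625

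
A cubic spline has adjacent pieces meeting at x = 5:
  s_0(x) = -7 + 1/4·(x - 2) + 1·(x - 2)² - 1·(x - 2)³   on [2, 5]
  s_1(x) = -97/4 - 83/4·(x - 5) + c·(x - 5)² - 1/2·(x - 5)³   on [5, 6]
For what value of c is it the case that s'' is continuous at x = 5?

s_0''(x) = 2 - 6·(x - 2), so s_0''(5) = -16. On the right, s_1''(5) = 2c, so c = -8.

-8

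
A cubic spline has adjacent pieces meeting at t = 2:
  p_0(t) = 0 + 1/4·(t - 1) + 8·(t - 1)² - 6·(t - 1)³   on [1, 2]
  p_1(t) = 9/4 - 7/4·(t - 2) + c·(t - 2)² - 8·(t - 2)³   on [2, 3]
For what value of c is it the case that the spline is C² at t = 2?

p_0''(t) = 16 - 36·(t - 1), so p_0''(2) = -20. On the right, p_1''(2) = 2c, so c = -10.

-10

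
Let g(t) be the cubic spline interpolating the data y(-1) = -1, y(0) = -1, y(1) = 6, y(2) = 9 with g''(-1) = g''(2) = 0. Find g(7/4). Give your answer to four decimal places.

8.6094

Let σ_i = g''(x_i). Step sizes h_i = 1, 1, 1; slopes of the chords Δ_i = (y_(i+1) - y_i)/h_i = 0, 7, 3.
  1·σ_0 + 4·σ_1 + 1·σ_2 = 6(Δ_1 - Δ_0) = 42
  1·σ_1 + 4·σ_2 + 1·σ_3 = 6(Δ_2 - Δ_1) = -24
Natural end conditions: σ_0 = σ_3 = 0.
Solving the tridiagonal system: σ_0 = 0, σ_1 = 64/5, σ_2 = -46/5, σ_3 = 0.
On [1, 2], g(t) = 6 + 91/15·(t - 1) - 23/5·(t - 1)² + 23/15·(t - 1)³.
With (t - 1) = 3/4: g(7/4) = 551/64.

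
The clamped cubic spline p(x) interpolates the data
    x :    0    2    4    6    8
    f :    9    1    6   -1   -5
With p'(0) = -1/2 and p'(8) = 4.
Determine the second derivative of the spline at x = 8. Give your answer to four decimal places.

With m_i denoting the second derivative at x_i, h_i = 2, 2, 2, 2, and Δ_i = (y_(i+1) − y_i)/h_i = -4, 5/2, -7/2, -2:
  2·m_0 + 8·m_1 + 2·m_2 = 6(Δ_1 - Δ_0) = 39
  2·m_1 + 8·m_2 + 2·m_3 = 6(Δ_2 - Δ_1) = -36
  2·m_2 + 8·m_3 + 2·m_4 = 6(Δ_3 - Δ_2) = 9
Clamped end conditions give two more equations: 2h_0·m_0 + h_0·m_1 = 6(Δ_0 - p'(0)) = -21 and h_3·m_3 + 2h_3·m_4 = 6(p'(8) - Δ_3) = 36.
Hence m_0 = -1095/112, m_1 = 507/56, m_2 = -111/16, m_3 = 39/56, m_4 = 969/112.

8.6518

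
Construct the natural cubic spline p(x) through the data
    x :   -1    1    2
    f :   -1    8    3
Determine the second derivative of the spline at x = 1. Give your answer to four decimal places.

-9.5000

Put m_i = p'' at the i-th knot. Here h = (2, 1) and Δ = (9/2, -5), so the interior equations h_(i-1)·m_(i-1) + 2(h_(i-1)+h_i)·m_i + h_i·m_(i+1) = 6(Δ_i − Δ_(i-1)) read
  2·m_0 + 6·m_1 + 1·m_2 = 6(Δ_1 - Δ_0) = -57
Natural end conditions: m_0 = m_2 = 0.
Forward elimination and back-substitution give m_0 = 0, m_1 = -19/2, m_2 = 0.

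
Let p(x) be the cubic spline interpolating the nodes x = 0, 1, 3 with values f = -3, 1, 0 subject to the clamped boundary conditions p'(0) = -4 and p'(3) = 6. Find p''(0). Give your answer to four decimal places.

31.8333

Put M_i = p'' at the i-th knot. Here h = (1, 2) and Δ = (4, -1/2), so the interior equations h_(i-1)·M_(i-1) + 2(h_(i-1)+h_i)·M_i + h_i·M_(i+1) = 6(Δ_i − Δ_(i-1)) read
  1·M_0 + 6·M_1 + 2·M_2 = 6(Δ_1 - Δ_0) = -27
Clamped end conditions give two more equations: 2h_0·M_0 + h_0·M_1 = 6(Δ_0 - p'(0)) = 48 and h_1·M_1 + 2h_1·M_2 = 6(p'(3) - Δ_1) = 39.
Forward elimination and back-substitution give M_0 = 191/6, M_1 = -47/3, M_2 = 211/12.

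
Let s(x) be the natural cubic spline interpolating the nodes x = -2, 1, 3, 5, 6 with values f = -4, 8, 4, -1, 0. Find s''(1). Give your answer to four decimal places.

-3.5192

Put M_i = s'' at the i-th knot. Here h = (3, 2, 2, 1) and Δ = (4, -2, -5/2, 1), so the interior equations h_(i-1)·M_(i-1) + 2(h_(i-1)+h_i)·M_i + h_i·M_(i+1) = 6(Δ_i − Δ_(i-1)) read
  3·M_0 + 10·M_1 + 2·M_2 = 6(Δ_1 - Δ_0) = -36
  2·M_1 + 8·M_2 + 2·M_3 = 6(Δ_2 - Δ_1) = -3
  2·M_2 + 6·M_3 + 1·M_4 = 6(Δ_3 - Δ_2) = 21
Natural end conditions: M_0 = M_4 = 0.
Solving: M_0 = 0, M_1 = -183/52, M_2 = -21/52, M_3 = 189/52, M_4 = 0.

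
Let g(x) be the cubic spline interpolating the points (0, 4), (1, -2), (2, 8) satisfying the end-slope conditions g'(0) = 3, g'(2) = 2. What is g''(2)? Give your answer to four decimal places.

Write M_i for g''(x_i). With h_i = 1, 1 and divided differences Δ_i = -6, 10, the continuity of g' gives the tridiagonal system
  1·M_0 + 4·M_1 + 1·M_2 = 6(Δ_1 - Δ_0) = 96
Clamped end conditions give two more equations: 2h_0·M_0 + h_0·M_1 = 6(Δ_0 - g'(0)) = -54 and h_1·M_1 + 2h_1·M_2 = 6(g'(2) - Δ_1) = -48.
Solving: M_0 = -103/2, M_1 = 49, M_2 = -97/2.

-48.5000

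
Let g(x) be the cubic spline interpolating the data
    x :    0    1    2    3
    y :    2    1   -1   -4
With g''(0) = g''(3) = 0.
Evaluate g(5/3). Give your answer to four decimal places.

-0.2000

Write m_i for g''(x_i). With h_i = 1, 1, 1 and divided differences Δ_i = -1, -2, -3, the continuity of g' gives the tridiagonal system
  1·m_0 + 4·m_1 + 1·m_2 = 6(Δ_1 - Δ_0) = -6
  1·m_1 + 4·m_2 + 1·m_3 = 6(Δ_2 - Δ_1) = -6
Natural end conditions: m_0 = m_3 = 0.
Forward elimination and back-substitution give m_0 = 0, m_1 = -6/5, m_2 = -6/5, m_3 = 0.
On [1, 2], g(x) = 1 - 7/5·(x - 1) - 3/5·(x - 1)² + 0·(x - 1)³.
With (x - 1) = 2/3: g(5/3) = -1/5.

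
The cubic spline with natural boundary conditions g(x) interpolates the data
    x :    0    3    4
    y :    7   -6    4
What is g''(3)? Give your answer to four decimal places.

With σ_i denoting the second derivative at x_i, h_i = 3, 1, and Δ_i = (y_(i+1) − y_i)/h_i = -13/3, 10:
  3·σ_0 + 8·σ_1 + 1·σ_2 = 6(Δ_1 - Δ_0) = 86
Natural end conditions: σ_0 = σ_2 = 0.
Forward elimination and back-substitution give σ_0 = 0, σ_1 = 43/4, σ_2 = 0.

10.7500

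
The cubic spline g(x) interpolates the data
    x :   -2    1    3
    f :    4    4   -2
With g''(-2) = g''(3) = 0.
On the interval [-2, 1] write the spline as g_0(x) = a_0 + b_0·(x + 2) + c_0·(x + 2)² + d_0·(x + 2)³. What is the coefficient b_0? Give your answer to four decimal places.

Write m_i for g''(x_i). With h_i = 3, 2 and divided differences Δ_i = 0, -3, the continuity of g' gives the tridiagonal system
  3·m_0 + 10·m_1 + 2·m_2 = 6(Δ_1 - Δ_0) = -18
Natural end conditions: m_0 = m_2 = 0.
Hence m_0 = 0, m_1 = -9/5, m_2 = 0.
On [-2, 1], with g_0(x) = a_0 + b_0·(x + 2) + c_0·(x + 2)² + d_0·(x + 2)³: c_0 = m_0/2 = 0, d_0 = (m_1 - m_0)/(6h_0) = -1/10, b_0 = Δ_0 - h_0(2m_0 + m_1)/6 = 9/10.

0.9000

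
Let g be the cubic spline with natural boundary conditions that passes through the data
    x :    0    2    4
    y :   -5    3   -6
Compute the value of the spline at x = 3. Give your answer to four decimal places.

0.0938

With M_i denoting the second derivative at x_i, h_i = 2, 2, and Δ_i = (y_(i+1) − y_i)/h_i = 4, -9/2:
  2·M_0 + 8·M_1 + 2·M_2 = 6(Δ_1 - Δ_0) = -51
Natural end conditions: M_0 = M_2 = 0.
Solving the tridiagonal system: M_0 = 0, M_1 = -51/8, M_2 = 0.
On [2, 4], g(x) = 3 - 1/4·(x - 2) - 51/16·(x - 2)² + 17/32·(x - 2)³.
With (x - 2) = 1: g(3) = 3/32.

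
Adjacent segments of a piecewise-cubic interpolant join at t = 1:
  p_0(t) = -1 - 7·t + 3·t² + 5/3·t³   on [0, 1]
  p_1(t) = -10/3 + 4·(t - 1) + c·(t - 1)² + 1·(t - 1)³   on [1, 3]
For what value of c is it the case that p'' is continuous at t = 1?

p_0''(t) = 6 + 10·t, so p_0''(1) = 16. On the right, p_1''(1) = 2c, so c = 8.

8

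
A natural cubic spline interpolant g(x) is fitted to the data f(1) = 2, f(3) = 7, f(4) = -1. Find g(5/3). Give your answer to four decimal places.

With M_i denoting the second derivative at x_i, h_i = 2, 1, and Δ_i = (y_(i+1) − y_i)/h_i = 5/2, -8:
  2·M_0 + 6·M_1 + 1·M_2 = 6(Δ_1 - Δ_0) = -63
Natural end conditions: M_0 = M_2 = 0.
Solving: M_0 = 0, M_1 = -21/2, M_2 = 0.
On [1, 3], g(x) = 2 + 6·(x - 1) + 0·(x - 1)² - 7/8·(x - 1)³.
With (x - 1) = 2/3: g(5/3) = 155/27.

5.7407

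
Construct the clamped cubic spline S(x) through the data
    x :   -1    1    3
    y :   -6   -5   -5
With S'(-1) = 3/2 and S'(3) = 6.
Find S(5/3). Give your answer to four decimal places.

With M_i denoting the second derivative at x_i, h_i = 2, 2, and Δ_i = (y_(i+1) − y_i)/h_i = 1/2, 0:
  2·M_0 + 8·M_1 + 2·M_2 = 6(Δ_1 - Δ_0) = -3
Clamped end conditions give two more equations: 2h_0·M_0 + h_0·M_1 = 6(Δ_0 - S'(-1)) = -6 and h_1·M_1 + 2h_1·M_2 = 6(S'(3) - Δ_1) = 36.
Hence M_0 = 0, M_1 = -3, M_2 = 21/2.
On [1, 3], S(x) = -5 - 3/2·(x - 1) - 3/2·(x - 1)² + 9/8·(x - 1)³.
With (x - 1) = 2/3: S(5/3) = -19/3.

-6.3333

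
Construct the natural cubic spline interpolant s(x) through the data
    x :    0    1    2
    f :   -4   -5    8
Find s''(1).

21

Let m_i = s''(x_i). Step sizes h_i = 1, 1; slopes of the chords Δ_i = (y_(i+1) - y_i)/h_i = -1, 13.
  1·m_0 + 4·m_1 + 1·m_2 = 6(Δ_1 - Δ_0) = 84
Natural end conditions: m_0 = m_2 = 0.
Hence m_0 = 0, m_1 = 21, m_2 = 0.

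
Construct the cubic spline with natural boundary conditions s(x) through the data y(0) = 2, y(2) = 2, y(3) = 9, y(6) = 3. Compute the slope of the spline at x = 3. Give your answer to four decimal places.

Let m_i = s''(x_i). Step sizes h_i = 2, 1, 3; slopes of the chords Δ_i = (y_(i+1) - y_i)/h_i = 0, 7, -2.
  2·m_0 + 6·m_1 + 1·m_2 = 6(Δ_1 - Δ_0) = 42
  1·m_1 + 8·m_2 + 3·m_3 = 6(Δ_2 - Δ_1) = -54
Natural end conditions: m_0 = m_3 = 0.
Solving: m_0 = 0, m_1 = 390/47, m_2 = -366/47, m_3 = 0.
On [3, 6], s'(x) = b_2 + 2c_2·(x - 3) + 3d_2·(x - 3)² with b_2 = Δ_2 - h_2(2m_2 + m_3)/6 = 272/47, c_2 = m_2/2 = -183/47, d_2 = (m_3 - m_2)/(6h_2) = 61/141. So s'(3) = 272/47.

5.7872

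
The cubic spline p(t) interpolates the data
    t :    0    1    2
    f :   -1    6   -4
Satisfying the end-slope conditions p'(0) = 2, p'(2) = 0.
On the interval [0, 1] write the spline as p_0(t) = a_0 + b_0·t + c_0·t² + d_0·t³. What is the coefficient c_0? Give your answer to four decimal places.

19.7500

Put m_i = p'' at the i-th knot. Here h = (1, 1) and Δ = (7, -10), so the interior equations h_(i-1)·m_(i-1) + 2(h_(i-1)+h_i)·m_i + h_i·m_(i+1) = 6(Δ_i − Δ_(i-1)) read
  1·m_0 + 4·m_1 + 1·m_2 = 6(Δ_1 - Δ_0) = -102
Clamped end conditions give two more equations: 2h_0·m_0 + h_0·m_1 = 6(Δ_0 - p'(0)) = 30 and h_1·m_1 + 2h_1·m_2 = 6(p'(2) - Δ_1) = 60.
Solving the tridiagonal system: m_0 = 79/2, m_1 = -49, m_2 = 109/2.
On [0, 1], with p_0(t) = a_0 + b_0·t + c_0·t² + d_0·t³: c_0 = m_0/2 = 79/4, d_0 = (m_1 - m_0)/(6h_0) = -59/4, b_0 = Δ_0 - h_0(2m_0 + m_1)/6 = 2.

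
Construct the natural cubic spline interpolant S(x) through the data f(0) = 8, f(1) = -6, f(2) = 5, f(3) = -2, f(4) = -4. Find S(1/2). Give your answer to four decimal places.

-2.0268

Put M_i = S'' at the i-th knot. Here h = (1, 1, 1, 1) and Δ = (-14, 11, -7, -2), so the interior equations h_(i-1)·M_(i-1) + 2(h_(i-1)+h_i)·M_i + h_i·M_(i+1) = 6(Δ_i − Δ_(i-1)) read
  1·M_0 + 4·M_1 + 1·M_2 = 6(Δ_1 - Δ_0) = 150
  1·M_1 + 4·M_2 + 1·M_3 = 6(Δ_2 - Δ_1) = -108
  1·M_2 + 4·M_3 + 1·M_4 = 6(Δ_3 - Δ_2) = 30
Natural end conditions: M_0 = M_4 = 0.
Forward elimination and back-substitution give M_0 = 0, M_1 = 339/7, M_2 = -306/7, M_3 = 129/7, M_4 = 0.
On [0, 1], S(x) = 8 - 309/14·x + 0·x² + 113/14·x³.
With x = 1/2: S(1/2) = -227/112.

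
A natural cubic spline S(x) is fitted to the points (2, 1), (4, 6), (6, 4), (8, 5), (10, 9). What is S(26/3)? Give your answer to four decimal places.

6.1614

Write M_i for S''(x_i). With h_i = 2, 2, 2, 2 and divided differences Δ_i = 5/2, -1, 1/2, 2, the continuity of S' gives the tridiagonal system
  2·M_0 + 8·M_1 + 2·M_2 = 6(Δ_1 - Δ_0) = -21
  2·M_1 + 8·M_2 + 2·M_3 = 6(Δ_2 - Δ_1) = 9
  2·M_2 + 8·M_3 + 2·M_4 = 6(Δ_3 - Δ_2) = 9
Natural end conditions: M_0 = M_4 = 0.
Hence M_0 = 0, M_1 = -171/56, M_2 = 12/7, M_3 = 39/56, M_4 = 0.
On [8, 10], S(x) = 5 + 43/28·(x - 8) + 39/112·(x - 8)² - 13/224·(x - 8)³.
With (x - 8) = 2/3: S(26/3) = 2329/378.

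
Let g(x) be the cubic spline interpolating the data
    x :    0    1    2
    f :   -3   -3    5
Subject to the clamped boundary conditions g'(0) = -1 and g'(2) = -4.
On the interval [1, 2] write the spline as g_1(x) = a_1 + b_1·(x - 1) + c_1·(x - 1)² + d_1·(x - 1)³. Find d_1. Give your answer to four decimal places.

Let σ_i = g''(x_i). Step sizes h_i = 1, 1; slopes of the chords Δ_i = (y_(i+1) - y_i)/h_i = 0, 8.
  1·σ_0 + 4·σ_1 + 1·σ_2 = 6(Δ_1 - Δ_0) = 48
Clamped end conditions give two more equations: 2h_0·σ_0 + h_0·σ_1 = 6(Δ_0 - g'(0)) = 6 and h_1·σ_1 + 2h_1·σ_2 = 6(g'(2) - Δ_1) = -72.
Hence σ_0 = -21/2, σ_1 = 27, σ_2 = -99/2.
On [1, 2], with g_1(x) = a_1 + b_1·(x - 1) + c_1·(x - 1)² + d_1·(x - 1)³: c_1 = σ_1/2 = 27/2, d_1 = (σ_2 - σ_1)/(6h_1) = -51/4, b_1 = Δ_1 - h_1(2σ_1 + σ_2)/6 = 29/4.

-12.7500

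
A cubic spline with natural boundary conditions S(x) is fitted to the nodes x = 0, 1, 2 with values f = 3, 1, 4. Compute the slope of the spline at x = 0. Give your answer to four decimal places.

Put σ_i = S'' at the i-th knot. Here h = (1, 1) and Δ = (-2, 3), so the interior equations h_(i-1)·σ_(i-1) + 2(h_(i-1)+h_i)·σ_i + h_i·σ_(i+1) = 6(Δ_i − Δ_(i-1)) read
  1·σ_0 + 4·σ_1 + 1·σ_2 = 6(Δ_1 - Δ_0) = 30
Natural end conditions: σ_0 = σ_2 = 0.
Solving: σ_0 = 0, σ_1 = 15/2, σ_2 = 0.
On [0, 1], S'(x) = b_0 + 2c_0·x + 3d_0·x² with b_0 = Δ_0 - h_0(2σ_0 + σ_1)/6 = -13/4, c_0 = σ_0/2 = 0, d_0 = (σ_1 - σ_0)/(6h_0) = 5/4. So S'(0) = -13/4.

-3.2500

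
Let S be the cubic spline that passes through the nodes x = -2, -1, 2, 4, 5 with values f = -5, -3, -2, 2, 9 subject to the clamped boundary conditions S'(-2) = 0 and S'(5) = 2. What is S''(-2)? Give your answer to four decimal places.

Write M_i for S''(x_i). With h_i = 1, 3, 2, 1 and divided differences Δ_i = 2, 1/3, 2, 7, the continuity of S' gives the tridiagonal system
  1·M_0 + 8·M_1 + 3·M_2 = 6(Δ_1 - Δ_0) = -10
  3·M_1 + 10·M_2 + 2·M_3 = 6(Δ_2 - Δ_1) = 10
  2·M_2 + 6·M_3 + 1·M_4 = 6(Δ_3 - Δ_2) = 30
Clamped end conditions give two more equations: 2h_0·M_0 + h_0·M_1 = 6(Δ_0 - S'(-2)) = 12 and h_3·M_3 + 2h_3·M_4 = 6(S'(5) - Δ_3) = -30.
Hence M_0 = 523/74, M_1 = -79/37, M_2 = 1/222, M_3 = 908/111, M_4 = -2119/111.

7.0676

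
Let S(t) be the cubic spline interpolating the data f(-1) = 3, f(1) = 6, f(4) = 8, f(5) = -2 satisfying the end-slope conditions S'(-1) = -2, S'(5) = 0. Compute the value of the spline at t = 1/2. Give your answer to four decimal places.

Put M_i = S'' at the i-th knot. Here h = (2, 3, 1) and Δ = (3/2, 2/3, -10), so the interior equations h_(i-1)·M_(i-1) + 2(h_(i-1)+h_i)·M_i + h_i·M_(i+1) = 6(Δ_i − Δ_(i-1)) read
  2·M_0 + 10·M_1 + 3·M_2 = 6(Δ_1 - Δ_0) = -5
  3·M_1 + 8·M_2 + 1·M_3 = 6(Δ_2 - Δ_1) = -64
Clamped end conditions give two more equations: 2h_0·M_0 + h_0·M_1 = 6(Δ_0 - S'(-1)) = 21 and h_2·M_2 + 2h_2·M_3 = 6(S'(5) - Δ_2) = 60.
Hence M_0 = 23/6, M_1 = 17/6, M_2 = -41/3, M_3 = 221/6.
On [-1, 1], S(t) = 3 - 2·(t + 1) + 23/12·(t + 1)² - 1/12·(t + 1)³.
With (t + 1) = 3/2: S(1/2) = 129/32.

4.0313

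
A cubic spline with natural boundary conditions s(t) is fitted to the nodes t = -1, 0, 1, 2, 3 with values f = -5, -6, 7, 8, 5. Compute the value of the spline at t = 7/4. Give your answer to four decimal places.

8.7093

Put m_i = s'' at the i-th knot. Here h = (1, 1, 1, 1) and Δ = (-1, 13, 1, -3), so the interior equations h_(i-1)·m_(i-1) + 2(h_(i-1)+h_i)·m_i + h_i·m_(i+1) = 6(Δ_i − Δ_(i-1)) read
  1·m_0 + 4·m_1 + 1·m_2 = 6(Δ_1 - Δ_0) = 84
  1·m_1 + 4·m_2 + 1·m_3 = 6(Δ_2 - Δ_1) = -72
  1·m_2 + 4·m_3 + 1·m_4 = 6(Δ_3 - Δ_2) = -24
Natural end conditions: m_0 = m_4 = 0.
Forward elimination and back-substitution give m_0 = 0, m_1 = 381/14, m_2 = -174/7, m_3 = 3/14, m_4 = 0.
On [1, 2], s(t) = 7 + 37/4·(t - 1) - 87/7·(t - 1)² + 117/28·(t - 1)³.
With (t - 1) = 3/4: s(7/4) = 15607/1792.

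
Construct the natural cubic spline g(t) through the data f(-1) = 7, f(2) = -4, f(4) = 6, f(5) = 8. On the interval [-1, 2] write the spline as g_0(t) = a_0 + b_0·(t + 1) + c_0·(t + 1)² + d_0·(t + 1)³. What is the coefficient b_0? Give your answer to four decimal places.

Put M_i = g'' at the i-th knot. Here h = (3, 2, 1) and Δ = (-11/3, 5, 2), so the interior equations h_(i-1)·M_(i-1) + 2(h_(i-1)+h_i)·M_i + h_i·M_(i+1) = 6(Δ_i − Δ_(i-1)) read
  3·M_0 + 10·M_1 + 2·M_2 = 6(Δ_1 - Δ_0) = 52
  2·M_1 + 6·M_2 + 1·M_3 = 6(Δ_2 - Δ_1) = -18
Natural end conditions: M_0 = M_3 = 0.
Solving the tridiagonal system: M_0 = 0, M_1 = 87/14, M_2 = -71/14, M_3 = 0.
On [-1, 2], with g_0(t) = a_0 + b_0·(t + 1) + c_0·(t + 1)² + d_0·(t + 1)³: c_0 = M_0/2 = 0, d_0 = (M_1 - M_0)/(6h_0) = 29/84, b_0 = Δ_0 - h_0(2M_0 + M_1)/6 = -569/84.

-6.7738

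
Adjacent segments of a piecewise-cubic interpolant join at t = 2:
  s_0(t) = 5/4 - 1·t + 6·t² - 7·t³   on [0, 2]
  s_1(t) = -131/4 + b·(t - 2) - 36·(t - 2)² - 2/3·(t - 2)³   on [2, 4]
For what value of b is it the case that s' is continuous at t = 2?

-61

s_0'(t) = -1 + 12·t - 21·t², so s_0'(2) = -61. On the right, s_1'(2) = b, so b = -61.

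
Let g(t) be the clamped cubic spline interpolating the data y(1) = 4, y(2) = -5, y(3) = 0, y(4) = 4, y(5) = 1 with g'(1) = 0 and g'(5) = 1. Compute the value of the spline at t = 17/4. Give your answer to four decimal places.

3.2584

Write M_i for g''(x_i). With h_i = 1, 1, 1, 1 and divided differences Δ_i = -9, 5, 4, -3, the continuity of g' gives the tridiagonal system
  1·M_0 + 4·M_1 + 1·M_2 = 6(Δ_1 - Δ_0) = 84
  1·M_1 + 4·M_2 + 1·M_3 = 6(Δ_2 - Δ_1) = -6
  1·M_2 + 4·M_3 + 1·M_4 = 6(Δ_3 - Δ_2) = -42
Clamped end conditions give two more equations: 2h_0·M_0 + h_0·M_1 = 6(Δ_0 - g'(1)) = -54 and h_3·M_3 + 2h_3·M_4 = 6(g'(5) - Δ_3) = 24.
Solving the tridiagonal system: M_0 = -613/14, M_1 = 235/7, M_2 = -13/2, M_3 = -95/7, M_4 = 263/14.
On [4, 5], g(t) = 4 - 45/28·(t - 4) - 95/14·(t - 4)² + 151/28·(t - 4)³.
With (t - 4) = 1/4: g(17/4) = 5839/1792.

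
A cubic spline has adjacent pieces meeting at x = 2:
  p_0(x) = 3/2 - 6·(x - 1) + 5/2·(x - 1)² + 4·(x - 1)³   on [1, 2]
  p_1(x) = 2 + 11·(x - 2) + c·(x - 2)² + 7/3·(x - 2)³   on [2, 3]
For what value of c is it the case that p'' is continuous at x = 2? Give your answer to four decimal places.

p_0''(x) = 5 + 24·(x - 1), so p_0''(2) = 29. On the right, p_1''(2) = 2c, so c = 29/2.

14.5000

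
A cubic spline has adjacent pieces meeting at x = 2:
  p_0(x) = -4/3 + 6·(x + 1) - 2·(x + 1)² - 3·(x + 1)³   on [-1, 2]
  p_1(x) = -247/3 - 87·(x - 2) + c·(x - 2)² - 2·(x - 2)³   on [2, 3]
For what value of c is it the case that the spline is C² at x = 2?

-29

p_0''(x) = -4 - 18·(x + 1), so p_0''(2) = -58. On the right, p_1''(2) = 2c, so c = -29.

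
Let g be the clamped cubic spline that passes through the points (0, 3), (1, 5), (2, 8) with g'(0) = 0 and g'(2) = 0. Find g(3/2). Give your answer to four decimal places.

6.9688

With m_i denoting the second derivative at x_i, h_i = 1, 1, and Δ_i = (y_(i+1) − y_i)/h_i = 2, 3:
  1·m_0 + 4·m_1 + 1·m_2 = 6(Δ_1 - Δ_0) = 6
Clamped end conditions give two more equations: 2h_0·m_0 + h_0·m_1 = 6(Δ_0 - g'(0)) = 12 and h_1·m_1 + 2h_1·m_2 = 6(g'(2) - Δ_1) = -18.
Hence m_0 = 9/2, m_1 = 3, m_2 = -21/2.
On [1, 2], g(t) = 5 + 15/4·(t - 1) + 3/2·(t - 1)² - 9/4·(t - 1)³.
With (t - 1) = 1/2: g(3/2) = 223/32.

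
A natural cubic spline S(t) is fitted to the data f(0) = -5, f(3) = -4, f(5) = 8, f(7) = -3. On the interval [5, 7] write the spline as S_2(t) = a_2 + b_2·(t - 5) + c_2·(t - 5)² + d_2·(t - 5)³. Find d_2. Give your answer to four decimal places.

0.8311

With σ_i denoting the second derivative at x_i, h_i = 3, 2, 2, and Δ_i = (y_(i+1) − y_i)/h_i = 1/3, 6, -11/2:
  3·σ_0 + 10·σ_1 + 2·σ_2 = 6(Δ_1 - Δ_0) = 34
  2·σ_1 + 8·σ_2 + 2·σ_3 = 6(Δ_2 - Δ_1) = -69
Natural end conditions: σ_0 = σ_3 = 0.
Forward elimination and back-substitution give σ_0 = 0, σ_1 = 205/38, σ_2 = -379/38, σ_3 = 0.
On [5, 7], with S_2(t) = a_2 + b_2·(t - 5) + c_2·(t - 5)² + d_2·(t - 5)³: c_2 = σ_2/2 = -379/76, d_2 = (σ_3 - σ_2)/(6h_2) = 379/456, b_2 = Δ_2 - h_2(2σ_2 + σ_3)/6 = 131/114.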